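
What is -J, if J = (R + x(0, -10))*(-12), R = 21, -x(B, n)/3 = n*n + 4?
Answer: -3492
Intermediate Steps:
x(B, n) = -12 - 3*n² (x(B, n) = -3*(n*n + 4) = -3*(n² + 4) = -3*(4 + n²) = -12 - 3*n²)
J = 3492 (J = (21 + (-12 - 3*(-10)²))*(-12) = (21 + (-12 - 3*100))*(-12) = (21 + (-12 - 300))*(-12) = (21 - 312)*(-12) = -291*(-12) = 3492)
-J = -1*3492 = -3492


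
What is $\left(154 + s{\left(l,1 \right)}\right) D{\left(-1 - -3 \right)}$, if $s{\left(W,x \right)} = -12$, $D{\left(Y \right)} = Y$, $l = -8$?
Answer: $284$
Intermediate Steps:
$\left(154 + s{\left(l,1 \right)}\right) D{\left(-1 - -3 \right)} = \left(154 - 12\right) \left(-1 - -3\right) = 142 \left(-1 + 3\right) = 142 \cdot 2 = 284$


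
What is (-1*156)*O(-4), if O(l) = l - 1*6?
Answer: 1560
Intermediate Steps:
O(l) = -6 + l (O(l) = l - 6 = -6 + l)
(-1*156)*O(-4) = (-1*156)*(-6 - 4) = -156*(-10) = 1560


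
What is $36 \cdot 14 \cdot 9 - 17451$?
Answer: $-12915$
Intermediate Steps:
$36 \cdot 14 \cdot 9 - 17451 = 504 \cdot 9 - 17451 = 4536 - 17451 = -12915$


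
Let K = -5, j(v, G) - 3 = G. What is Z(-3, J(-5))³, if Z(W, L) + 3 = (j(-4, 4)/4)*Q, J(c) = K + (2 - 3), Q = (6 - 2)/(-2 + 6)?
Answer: -125/64 ≈ -1.9531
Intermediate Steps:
j(v, G) = 3 + G
Q = 1 (Q = 4/4 = 4*(¼) = 1)
J(c) = -6 (J(c) = -5 + (2 - 3) = -5 - 1 = -6)
Z(W, L) = -5/4 (Z(W, L) = -3 + ((3 + 4)/4)*1 = -3 + ((¼)*7)*1 = -3 + (7/4)*1 = -3 + 7/4 = -5/4)
Z(-3, J(-5))³ = (-5/4)³ = -125/64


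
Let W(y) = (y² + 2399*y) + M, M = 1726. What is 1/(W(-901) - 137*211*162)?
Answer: -1/6030906 ≈ -1.6581e-7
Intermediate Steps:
W(y) = 1726 + y² + 2399*y (W(y) = (y² + 2399*y) + 1726 = 1726 + y² + 2399*y)
1/(W(-901) - 137*211*162) = 1/((1726 + (-901)² + 2399*(-901)) - 137*211*162) = 1/((1726 + 811801 - 2161499) - 28907*162) = 1/(-1347972 - 4682934) = 1/(-6030906) = -1/6030906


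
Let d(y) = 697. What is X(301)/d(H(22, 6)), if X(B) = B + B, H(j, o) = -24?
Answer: 602/697 ≈ 0.86370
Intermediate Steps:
X(B) = 2*B
X(301)/d(H(22, 6)) = (2*301)/697 = 602*(1/697) = 602/697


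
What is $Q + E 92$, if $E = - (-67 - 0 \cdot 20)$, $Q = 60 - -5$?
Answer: $6229$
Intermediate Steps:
$Q = 65$ ($Q = 60 + 5 = 65$)
$E = 67$ ($E = - (-67 - 0) = - (-67 + 0) = \left(-1\right) \left(-67\right) = 67$)
$Q + E 92 = 65 + 67 \cdot 92 = 65 + 6164 = 6229$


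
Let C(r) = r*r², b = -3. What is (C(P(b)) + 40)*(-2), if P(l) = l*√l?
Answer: -80 - 162*I*√3 ≈ -80.0 - 280.59*I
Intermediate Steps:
P(l) = l^(3/2)
C(r) = r³
(C(P(b)) + 40)*(-2) = (((-3)^(3/2))³ + 40)*(-2) = ((-3*I*√3)³ + 40)*(-2) = (81*I*√3 + 40)*(-2) = (40 + 81*I*√3)*(-2) = -80 - 162*I*√3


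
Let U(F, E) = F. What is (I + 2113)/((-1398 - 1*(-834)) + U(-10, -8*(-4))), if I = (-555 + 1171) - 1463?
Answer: -633/287 ≈ -2.2056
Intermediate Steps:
I = -847 (I = 616 - 1463 = -847)
(I + 2113)/((-1398 - 1*(-834)) + U(-10, -8*(-4))) = (-847 + 2113)/((-1398 - 1*(-834)) - 10) = 1266/((-1398 + 834) - 10) = 1266/(-564 - 10) = 1266/(-574) = 1266*(-1/574) = -633/287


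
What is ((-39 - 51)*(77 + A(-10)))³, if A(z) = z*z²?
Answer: 573234910443000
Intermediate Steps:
A(z) = z³
((-39 - 51)*(77 + A(-10)))³ = ((-39 - 51)*(77 + (-10)³))³ = (-90*(77 - 1000))³ = (-90*(-923))³ = 83070³ = 573234910443000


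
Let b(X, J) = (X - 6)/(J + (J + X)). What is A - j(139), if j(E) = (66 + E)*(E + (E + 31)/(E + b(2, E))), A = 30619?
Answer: 18224896/9729 ≈ 1873.3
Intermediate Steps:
b(X, J) = (-6 + X)/(X + 2*J)
j(E) = (66 + E)*(E + (31 + E)/(E - 4/(2 + 2*E))) (j(E) = (66 + E)*(E + (E + 31)/(E + (-6 + 2)/(2 + 2*E))) = (66 + E)*(E + (31 + E)/(E - 4/(2 + 2*E))))
A - j(139) = 30619 - (2046 + 139**4 + 68*139**3 + 162*139**2 + 2011*139)/(-2 + 139 + 139**2) = 30619 - (2046 + 373301041 + 68*2685619 + 162*19321 + 279529)/(-2 + 139 + 19321) = 30619 - (2046 + 373301041 + 182622092 + 3130002 + 279529)/19458 = 30619 - 559334710/19458 = 30619 - 1*279667355/9729 = 30619 - 279667355/9729 = 18224896/9729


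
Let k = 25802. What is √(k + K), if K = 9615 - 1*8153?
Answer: 8*√426 ≈ 165.12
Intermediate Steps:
K = 1462 (K = 9615 - 8153 = 1462)
√(k + K) = √(25802 + 1462) = √27264 = 8*√426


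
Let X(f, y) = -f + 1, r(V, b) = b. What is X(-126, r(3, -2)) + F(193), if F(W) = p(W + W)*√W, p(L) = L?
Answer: 127 + 386*√193 ≈ 5489.5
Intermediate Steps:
F(W) = 2*W^(3/2) (F(W) = (W + W)*√W = (2*W)*√W = 2*W^(3/2))
X(f, y) = 1 - f
X(-126, r(3, -2)) + F(193) = (1 - 1*(-126)) + 2*193^(3/2) = (1 + 126) + 2*(193*√193) = 127 + 386*√193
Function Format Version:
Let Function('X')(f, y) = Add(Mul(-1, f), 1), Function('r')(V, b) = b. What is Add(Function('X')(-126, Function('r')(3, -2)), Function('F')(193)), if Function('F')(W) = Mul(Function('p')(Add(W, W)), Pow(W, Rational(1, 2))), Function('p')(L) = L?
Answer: Add(127, Mul(386, Pow(193, Rational(1, 2)))) ≈ 5489.5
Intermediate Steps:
Function('F')(W) = Mul(2, Pow(W, Rational(3, 2))) (Function('F')(W) = Mul(Add(W, W), Pow(W, Rational(1, 2))) = Mul(Mul(2, W), Pow(W, Rational(1, 2))) = Mul(2, Pow(W, Rational(3, 2))))
Function('X')(f, y) = Add(1, Mul(-1, f))
Add(Function('X')(-126, Function('r')(3, -2)), Function('F')(193)) = Add(Add(1, Mul(-1, -126)), Mul(2, Pow(193, Rational(3, 2)))) = Add(Add(1, 126), Mul(2, Mul(193, Pow(193, Rational(1, 2))))) = Add(127, Mul(386, Pow(193, Rational(1, 2))))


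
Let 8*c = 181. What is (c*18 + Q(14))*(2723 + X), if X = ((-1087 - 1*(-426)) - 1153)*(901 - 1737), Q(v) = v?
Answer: 2559897495/4 ≈ 6.3997e+8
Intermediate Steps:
c = 181/8 (c = (1/8)*181 = 181/8 ≈ 22.625)
X = 1516504 (X = ((-1087 + 426) - 1153)*(-836) = (-661 - 1153)*(-836) = -1814*(-836) = 1516504)
(c*18 + Q(14))*(2723 + X) = ((181/8)*18 + 14)*(2723 + 1516504) = (1629/4 + 14)*1519227 = (1685/4)*1519227 = 2559897495/4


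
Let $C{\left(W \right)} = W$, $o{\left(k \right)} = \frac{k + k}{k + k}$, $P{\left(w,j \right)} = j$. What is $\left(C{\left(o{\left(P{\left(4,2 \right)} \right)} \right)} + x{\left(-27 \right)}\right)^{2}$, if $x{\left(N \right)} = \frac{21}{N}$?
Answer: $\frac{4}{81} \approx 0.049383$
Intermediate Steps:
$o{\left(k \right)} = 1$ ($o{\left(k \right)} = \frac{2 k}{2 k} = 2 k \frac{1}{2 k} = 1$)
$\left(C{\left(o{\left(P{\left(4,2 \right)} \right)} \right)} + x{\left(-27 \right)}\right)^{2} = \left(1 + \frac{21}{-27}\right)^{2} = \left(1 + 21 \left(- \frac{1}{27}\right)\right)^{2} = \left(1 - \frac{7}{9}\right)^{2} = \left(\frac{2}{9}\right)^{2} = \frac{4}{81}$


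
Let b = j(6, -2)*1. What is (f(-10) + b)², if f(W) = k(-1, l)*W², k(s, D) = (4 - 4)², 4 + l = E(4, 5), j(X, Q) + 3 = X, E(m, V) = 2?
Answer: 9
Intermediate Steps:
j(X, Q) = -3 + X
l = -2 (l = -4 + 2 = -2)
k(s, D) = 0 (k(s, D) = 0² = 0)
f(W) = 0 (f(W) = 0*W² = 0)
b = 3 (b = (-3 + 6)*1 = 3*1 = 3)
(f(-10) + b)² = (0 + 3)² = 3² = 9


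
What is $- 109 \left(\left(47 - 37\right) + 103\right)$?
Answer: $-12317$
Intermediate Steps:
$- 109 \left(\left(47 - 37\right) + 103\right) = - 109 \left(10 + 103\right) = \left(-109\right) 113 = -12317$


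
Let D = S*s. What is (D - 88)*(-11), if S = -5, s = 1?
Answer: 1023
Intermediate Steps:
D = -5 (D = -5*1 = -5)
(D - 88)*(-11) = (-5 - 88)*(-11) = -93*(-11) = 1023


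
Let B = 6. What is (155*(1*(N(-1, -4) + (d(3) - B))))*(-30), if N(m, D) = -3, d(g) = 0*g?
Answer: 41850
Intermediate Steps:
d(g) = 0
(155*(1*(N(-1, -4) + (d(3) - B))))*(-30) = (155*(1*(-3 + (0 - 1*6))))*(-30) = (155*(1*(-3 + (0 - 6))))*(-30) = (155*(1*(-3 - 6)))*(-30) = (155*(1*(-9)))*(-30) = (155*(-9))*(-30) = -1395*(-30) = 41850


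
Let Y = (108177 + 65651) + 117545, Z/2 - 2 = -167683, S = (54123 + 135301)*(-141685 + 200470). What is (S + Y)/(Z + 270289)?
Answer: -11135581213/65073 ≈ -1.7112e+5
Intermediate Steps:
S = 11135289840 (S = 189424*58785 = 11135289840)
Z = -335362 (Z = 4 + 2*(-167683) = 4 - 335366 = -335362)
Y = 291373 (Y = 173828 + 117545 = 291373)
(S + Y)/(Z + 270289) = (11135289840 + 291373)/(-335362 + 270289) = 11135581213/(-65073) = 11135581213*(-1/65073) = -11135581213/65073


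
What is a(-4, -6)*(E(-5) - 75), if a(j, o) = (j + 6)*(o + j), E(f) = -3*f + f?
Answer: 1300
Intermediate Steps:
E(f) = -2*f
a(j, o) = (6 + j)*(j + o)
a(-4, -6)*(E(-5) - 75) = ((-4)² + 6*(-4) + 6*(-6) - 4*(-6))*(-2*(-5) - 75) = (16 - 24 - 36 + 24)*(10 - 75) = -20*(-65) = 1300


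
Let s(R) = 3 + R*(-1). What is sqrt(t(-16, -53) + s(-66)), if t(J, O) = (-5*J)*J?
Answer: I*sqrt(1211) ≈ 34.799*I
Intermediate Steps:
s(R) = 3 - R
t(J, O) = -5*J**2
sqrt(t(-16, -53) + s(-66)) = sqrt(-5*(-16)**2 + (3 - 1*(-66))) = sqrt(-5*256 + (3 + 66)) = sqrt(-1280 + 69) = sqrt(-1211) = I*sqrt(1211)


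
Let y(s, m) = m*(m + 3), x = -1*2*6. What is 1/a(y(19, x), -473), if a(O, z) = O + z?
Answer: -1/365 ≈ -0.0027397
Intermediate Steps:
x = -12 (x = -2*6 = -12)
y(s, m) = m*(3 + m)
1/a(y(19, x), -473) = 1/(-12*(3 - 12) - 473) = 1/(-12*(-9) - 473) = 1/(108 - 473) = 1/(-365) = -1/365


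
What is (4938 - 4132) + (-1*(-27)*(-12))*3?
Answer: -166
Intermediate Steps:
(4938 - 4132) + (-1*(-27)*(-12))*3 = 806 + (27*(-12))*3 = 806 - 324*3 = 806 - 972 = -166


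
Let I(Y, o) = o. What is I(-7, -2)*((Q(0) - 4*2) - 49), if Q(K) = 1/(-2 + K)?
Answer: 115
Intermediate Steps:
I(-7, -2)*((Q(0) - 4*2) - 49) = -2*((1/(-2 + 0) - 4*2) - 49) = -2*((1/(-2) - 8) - 49) = -2*((-½ - 8) - 49) = -2*(-17/2 - 49) = -2*(-115/2) = 115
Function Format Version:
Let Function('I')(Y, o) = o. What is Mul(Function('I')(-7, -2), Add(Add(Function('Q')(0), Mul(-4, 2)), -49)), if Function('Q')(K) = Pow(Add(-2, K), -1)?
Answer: 115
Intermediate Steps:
Mul(Function('I')(-7, -2), Add(Add(Function('Q')(0), Mul(-4, 2)), -49)) = Mul(-2, Add(Add(Pow(Add(-2, 0), -1), Mul(-4, 2)), -49)) = Mul(-2, Add(Add(Pow(-2, -1), -8), -49)) = Mul(-2, Add(Add(Rational(-1, 2), -8), -49)) = Mul(-2, Add(Rational(-17, 2), -49)) = Mul(-2, Rational(-115, 2)) = 115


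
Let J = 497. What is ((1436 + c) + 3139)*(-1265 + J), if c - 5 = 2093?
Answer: -5124864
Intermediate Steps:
c = 2098 (c = 5 + 2093 = 2098)
((1436 + c) + 3139)*(-1265 + J) = ((1436 + 2098) + 3139)*(-1265 + 497) = (3534 + 3139)*(-768) = 6673*(-768) = -5124864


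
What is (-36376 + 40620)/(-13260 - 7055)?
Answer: -4244/20315 ≈ -0.20891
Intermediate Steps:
(-36376 + 40620)/(-13260 - 7055) = 4244/(-20315) = 4244*(-1/20315) = -4244/20315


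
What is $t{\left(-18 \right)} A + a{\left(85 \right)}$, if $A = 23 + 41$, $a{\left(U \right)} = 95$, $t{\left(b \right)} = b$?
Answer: $-1057$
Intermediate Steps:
$A = 64$
$t{\left(-18 \right)} A + a{\left(85 \right)} = \left(-18\right) 64 + 95 = -1152 + 95 = -1057$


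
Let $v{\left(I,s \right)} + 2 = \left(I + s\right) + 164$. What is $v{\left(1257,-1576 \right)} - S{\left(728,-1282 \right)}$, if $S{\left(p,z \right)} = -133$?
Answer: $-24$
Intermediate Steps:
$v{\left(I,s \right)} = 162 + I + s$ ($v{\left(I,s \right)} = -2 + \left(\left(I + s\right) + 164\right) = -2 + \left(164 + I + s\right) = 162 + I + s$)
$v{\left(1257,-1576 \right)} - S{\left(728,-1282 \right)} = \left(162 + 1257 - 1576\right) - -133 = -157 + 133 = -24$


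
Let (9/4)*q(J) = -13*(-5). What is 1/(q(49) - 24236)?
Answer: -9/217864 ≈ -4.1310e-5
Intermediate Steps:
q(J) = 260/9 (q(J) = 4*(-13*(-5))/9 = (4/9)*65 = 260/9)
1/(q(49) - 24236) = 1/(260/9 - 24236) = 1/(-217864/9) = -9/217864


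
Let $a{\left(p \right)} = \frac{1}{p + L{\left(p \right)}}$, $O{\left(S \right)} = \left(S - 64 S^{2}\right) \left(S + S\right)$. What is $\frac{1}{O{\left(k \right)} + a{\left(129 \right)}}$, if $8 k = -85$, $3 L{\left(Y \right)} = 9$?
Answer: $\frac{1056}{162367433} \approx 6.5038 \cdot 10^{-6}$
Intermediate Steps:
$L{\left(Y \right)} = 3$ ($L{\left(Y \right)} = \frac{1}{3} \cdot 9 = 3$)
$k = - \frac{85}{8}$ ($k = \frac{1}{8} \left(-85\right) = - \frac{85}{8} \approx -10.625$)
$O{\left(S \right)} = 2 S \left(S - 64 S^{2}\right)$ ($O{\left(S \right)} = \left(S - 64 S^{2}\right) 2 S = 2 S \left(S - 64 S^{2}\right)$)
$a{\left(p \right)} = \frac{1}{3 + p}$ ($a{\left(p \right)} = \frac{1}{p + 3} = \frac{1}{3 + p}$)
$\frac{1}{O{\left(k \right)} + a{\left(129 \right)}} = \frac{1}{\left(- \frac{85}{8}\right)^{2} \left(2 - -1360\right) + \frac{1}{3 + 129}} = \frac{1}{\frac{7225 \left(2 + 1360\right)}{64} + \frac{1}{132}} = \frac{1}{\frac{7225}{64} \cdot 1362 + \frac{1}{132}} = \frac{1}{\frac{4920225}{32} + \frac{1}{132}} = \frac{1}{\frac{162367433}{1056}} = \frac{1056}{162367433}$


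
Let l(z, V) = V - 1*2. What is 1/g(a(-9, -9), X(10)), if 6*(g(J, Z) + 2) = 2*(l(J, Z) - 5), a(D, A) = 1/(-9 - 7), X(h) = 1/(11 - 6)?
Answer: -15/64 ≈ -0.23438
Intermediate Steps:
l(z, V) = -2 + V (l(z, V) = V - 2 = -2 + V)
X(h) = 1/5
a(D, A) = -1/16 (a(D, A) = 1/(-16) = -1/16)
g(J, Z) = -13/3 + Z/3 (g(J, Z) = -2 + (2*((-2 + Z) - 5))/6 = -2 + (2*(-7 + Z))/6 = -2 + (-14 + 2*Z)/6 = -2 + (-7/3 + Z/3) = -13/3 + Z/3)
1/g(a(-9, -9), X(10)) = 1/(-13/3 + (1/3)*(1/5)) = 1/(-13/3 + 1/15) = 1/(-64/15) = -15/64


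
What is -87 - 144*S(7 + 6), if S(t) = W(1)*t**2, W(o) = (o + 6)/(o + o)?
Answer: -85263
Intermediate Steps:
W(o) = (6 + o)/(2*o) (W(o) = (6 + o)/((2*o)) = (6 + o)*(1/(2*o)) = (6 + o)/(2*o))
S(t) = 7*t**2/2 (S(t) = ((1/2)*(6 + 1)/1)*t**2 = ((1/2)*1*7)*t**2 = 7*t**2/2)
-87 - 144*S(7 + 6) = -87 - 504*(7 + 6)**2 = -87 - 504*13**2 = -87 - 504*169 = -87 - 144*1183/2 = -87 - 85176 = -85263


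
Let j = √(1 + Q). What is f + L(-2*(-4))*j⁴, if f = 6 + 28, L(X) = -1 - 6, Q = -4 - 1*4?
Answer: -309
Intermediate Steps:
Q = -8 (Q = -4 - 4 = -8)
L(X) = -7
f = 34
j = I*√7 (j = √(1 - 8) = √(-7) = I*√7 ≈ 2.6458*I)
f + L(-2*(-4))*j⁴ = 34 - 7*(I*√7)⁴ = 34 - 7*49 = 34 - 343 = -309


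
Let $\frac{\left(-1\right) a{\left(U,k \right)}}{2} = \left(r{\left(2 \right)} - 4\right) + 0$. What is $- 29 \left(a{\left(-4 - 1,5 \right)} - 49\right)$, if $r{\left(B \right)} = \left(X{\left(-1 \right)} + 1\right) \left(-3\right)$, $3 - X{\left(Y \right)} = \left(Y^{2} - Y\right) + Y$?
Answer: $667$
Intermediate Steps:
$X{\left(Y \right)} = 3 - Y^{2}$ ($X{\left(Y \right)} = 3 - \left(\left(Y^{2} - Y\right) + Y\right) = 3 - Y^{2}$)
$r{\left(B \right)} = -9$ ($r{\left(B \right)} = \left(\left(3 - \left(-1\right)^{2}\right) + 1\right) \left(-3\right) = \left(\left(3 - 1\right) + 1\right) \left(-3\right) = \left(2 + 1\right) \left(-3\right) = 3 \left(-3\right) = -9$)
$a{\left(U,k \right)} = 26$ ($a{\left(U,k \right)} = - 2 \left(\left(-9 - 4\right) + 0\right) = - 2 \left(-13 + 0\right) = \left(-2\right) \left(-13\right) = 26$)
$- 29 \left(a{\left(-4 - 1,5 \right)} - 49\right) = - 29 \left(26 - 49\right) = \left(-29\right) \left(-23\right) = 667$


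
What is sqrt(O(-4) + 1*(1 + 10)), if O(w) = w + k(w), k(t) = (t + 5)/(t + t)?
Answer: sqrt(110)/4 ≈ 2.6220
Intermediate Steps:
k(t) = (5 + t)/(2*t) (k(t) = (5 + t)/((2*t)) = (5 + t)*(1/(2*t)) = (5 + t)/(2*t))
O(w) = w + (5 + w)/(2*w)
sqrt(O(-4) + 1*(1 + 10)) = sqrt((1/2 - 4 + (5/2)/(-4)) + 1*(1 + 10)) = sqrt((1/2 - 4 + (5/2)*(-1/4)) + 1*11) = sqrt((1/2 - 4 - 5/8) + 11) = sqrt(-33/8 + 11) = sqrt(55/8) = sqrt(110)/4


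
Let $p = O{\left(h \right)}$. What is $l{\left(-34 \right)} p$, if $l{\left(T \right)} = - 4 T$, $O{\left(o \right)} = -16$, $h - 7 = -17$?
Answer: $-2176$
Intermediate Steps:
$h = -10$ ($h = 7 - 17 = -10$)
$p = -16$
$l{\left(-34 \right)} p = \left(-4\right) \left(-34\right) \left(-16\right) = 136 \left(-16\right) = -2176$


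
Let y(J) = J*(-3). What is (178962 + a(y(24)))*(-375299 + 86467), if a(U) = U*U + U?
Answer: -53166461568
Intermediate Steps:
y(J) = -3*J
a(U) = U + U**2 (a(U) = U**2 + U = U + U**2)
(178962 + a(y(24)))*(-375299 + 86467) = (178962 + (-3*24)*(1 - 3*24))*(-375299 + 86467) = (178962 - 72*(1 - 72))*(-288832) = (178962 - 72*(-71))*(-288832) = (178962 + 5112)*(-288832) = 184074*(-288832) = -53166461568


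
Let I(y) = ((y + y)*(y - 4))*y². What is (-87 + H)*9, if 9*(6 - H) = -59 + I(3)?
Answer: -616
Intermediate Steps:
I(y) = 2*y³*(-4 + y) (I(y) = ((2*y)*(-4 + y))*y² = (2*y*(-4 + y))*y² = 2*y³*(-4 + y))
H = 167/9 (H = 6 - (-59 + 2*3³*(-4 + 3))/9 = 6 - (-59 + 2*27*(-1))/9 = 6 - (-59 - 54)/9 = 6 - ⅑*(-113) = 6 + 113/9 = 167/9 ≈ 18.556)
(-87 + H)*9 = (-87 + 167/9)*9 = -616/9*9 = -616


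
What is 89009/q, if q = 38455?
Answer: 89009/38455 ≈ 2.3146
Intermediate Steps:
89009/q = 89009/38455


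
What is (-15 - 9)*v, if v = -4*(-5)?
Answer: -480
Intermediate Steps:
v = 20
(-15 - 9)*v = (-15 - 9)*20 = -24*20 = -480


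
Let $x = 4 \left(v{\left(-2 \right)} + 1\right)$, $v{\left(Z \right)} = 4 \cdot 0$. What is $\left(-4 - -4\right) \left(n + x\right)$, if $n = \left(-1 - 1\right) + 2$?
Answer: $0$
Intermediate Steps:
$v{\left(Z \right)} = 0$
$n = 0$ ($n = -2 + 2 = 0$)
$x = 4$ ($x = 4 \left(0 + 1\right) = 4 \cdot 1 = 4$)
$\left(-4 - -4\right) \left(n + x\right) = \left(-4 - -4\right) \left(0 + 4\right) = \left(-4 + 4\right) 4 = 0 \cdot 4 = 0$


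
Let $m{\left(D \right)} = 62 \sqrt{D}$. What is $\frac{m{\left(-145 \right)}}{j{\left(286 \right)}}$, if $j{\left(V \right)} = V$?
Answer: $\frac{31 i \sqrt{145}}{143} \approx 2.6104 i$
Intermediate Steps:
$\frac{m{\left(-145 \right)}}{j{\left(286 \right)}} = \frac{62 \sqrt{-145}}{286} = 62 i \sqrt{145} \cdot \frac{1}{286} = \frac{31 i \sqrt{145}}{143}$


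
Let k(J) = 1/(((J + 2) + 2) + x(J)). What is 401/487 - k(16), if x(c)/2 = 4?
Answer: 10741/13636 ≈ 0.78769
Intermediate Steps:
x(c) = 8 (x(c) = 2*4 = 8)
k(J) = 1/(12 + J) (k(J) = 1/(((J + 2) + 2) + 8) = 1/(((2 + J) + 2) + 8) = 1/((4 + J) + 8) = 1/(12 + J))
401/487 - k(16) = 401/487 - 1/(12 + 16) = 401*(1/487) - 1/28 = 401/487 - 1*1/28 = 401/487 - 1/28 = 10741/13636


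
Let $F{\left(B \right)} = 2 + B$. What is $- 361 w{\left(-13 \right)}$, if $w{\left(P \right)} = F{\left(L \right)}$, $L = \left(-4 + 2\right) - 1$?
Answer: $361$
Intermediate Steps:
$L = -3$ ($L = -2 - 1 = -3$)
$w{\left(P \right)} = -1$ ($w{\left(P \right)} = 2 - 3 = -1$)
$- 361 w{\left(-13 \right)} = \left(-361\right) \left(-1\right) = 361$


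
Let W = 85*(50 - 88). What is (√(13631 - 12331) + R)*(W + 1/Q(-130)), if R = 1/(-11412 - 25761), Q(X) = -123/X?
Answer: 397160/4572279 - 3971600*√13/123 ≈ -1.1642e+5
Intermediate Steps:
W = -3230 (W = 85*(-38) = -3230)
R = -1/37173 (R = 1/(-37173) = -1/37173 ≈ -2.6901e-5)
(√(13631 - 12331) + R)*(W + 1/Q(-130)) = (√(13631 - 12331) - 1/37173)*(-3230 + 1/(-123/(-130))) = (√1300 - 1/37173)*(-3230 + 1/(-123*(-1/130))) = (10*√13 - 1/37173)*(-3230 + 1/(123/130)) = (-1/37173 + 10*√13)*(-3230 + 130/123) = (-1/37173 + 10*√13)*(-397160/123) = 397160/4572279 - 3971600*√13/123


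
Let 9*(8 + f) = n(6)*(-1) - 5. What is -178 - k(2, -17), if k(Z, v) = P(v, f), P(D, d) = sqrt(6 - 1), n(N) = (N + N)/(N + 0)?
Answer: -178 - sqrt(5) ≈ -180.24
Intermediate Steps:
n(N) = 2 (n(N) = (2*N)/N = 2)
f = -79/9 (f = -8 + (2*(-1) - 5)/9 = -8 + (-2 - 5)/9 = -8 + (1/9)*(-7) = -8 - 7/9 = -79/9 ≈ -8.7778)
P(D, d) = sqrt(5)
k(Z, v) = sqrt(5)
-178 - k(2, -17) = -178 - sqrt(5)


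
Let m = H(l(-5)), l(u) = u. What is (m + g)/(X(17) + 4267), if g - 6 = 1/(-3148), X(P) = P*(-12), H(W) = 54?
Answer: 188879/12790324 ≈ 0.014767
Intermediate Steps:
X(P) = -12*P
m = 54
g = 18887/3148 (g = 6 + 1/(-3148) = 6 - 1/3148 = 18887/3148 ≈ 5.9997)
(m + g)/(X(17) + 4267) = (54 + 18887/3148)/(-12*17 + 4267) = 188879/(3148*(-204 + 4267)) = (188879/3148)/4063 = (188879/3148)*(1/4063) = 188879/12790324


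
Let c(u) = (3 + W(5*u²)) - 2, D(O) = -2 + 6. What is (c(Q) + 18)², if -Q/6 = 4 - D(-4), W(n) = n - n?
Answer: 361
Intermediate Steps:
D(O) = 4
W(n) = 0
Q = 0 (Q = -6*(4 - 1*4) = -6*(4 - 4) = -6*0 = 0)
c(u) = 1 (c(u) = (3 + 0) - 2 = 3 - 2 = 1)
(c(Q) + 18)² = (1 + 18)² = 19² = 361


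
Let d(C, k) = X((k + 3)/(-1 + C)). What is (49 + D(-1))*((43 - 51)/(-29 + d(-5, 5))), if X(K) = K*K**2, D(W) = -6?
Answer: 9288/847 ≈ 10.966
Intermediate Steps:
X(K) = K**3
d(C, k) = (3 + k)**3/(-1 + C)**3 (d(C, k) = ((k + 3)/(-1 + C))**3 = ((3 + k)/(-1 + C))**3 = (3 + k)**3/(-1 + C)**3)
(49 + D(-1))*((43 - 51)/(-29 + d(-5, 5))) = (49 - 6)*((43 - 51)/(-29 + (3 + 5)**3/(-1 - 5)**3)) = 43*(-8/(-29 + 8**3/(-6)**3)) = 43*(-8/(-29 - 1/216*512)) = 43*(-8/(-29 - 64/27)) = 43*(-8/(-847/27)) = 43*(-8*(-27/847)) = 43*(216/847) = 9288/847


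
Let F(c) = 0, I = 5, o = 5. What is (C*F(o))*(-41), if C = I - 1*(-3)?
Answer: 0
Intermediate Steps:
C = 8 (C = 5 - 1*(-3) = 5 + 3 = 8)
(C*F(o))*(-41) = (8*0)*(-41) = 0*(-41) = 0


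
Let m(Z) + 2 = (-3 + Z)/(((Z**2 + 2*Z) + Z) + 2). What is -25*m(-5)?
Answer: 200/3 ≈ 66.667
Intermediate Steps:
m(Z) = -2 + (-3 + Z)/(2 + Z**2 + 3*Z) (m(Z) = -2 + (-3 + Z)/(((Z**2 + 2*Z) + Z) + 2) = -2 + (-3 + Z)/((Z**2 + 3*Z) + 2) = -2 + (-3 + Z)/(2 + Z**2 + 3*Z))
-25*m(-5) = -25*(-7 - 5*(-5) - 2*(-5)**2)/(2 + (-5)**2 + 3*(-5)) = -25*(-7 + 25 - 2*25)/(2 + 25 - 15) = -25*(-7 + 25 - 50)/12 = -25*(-32)/12 = -25*(-8/3) = 200/3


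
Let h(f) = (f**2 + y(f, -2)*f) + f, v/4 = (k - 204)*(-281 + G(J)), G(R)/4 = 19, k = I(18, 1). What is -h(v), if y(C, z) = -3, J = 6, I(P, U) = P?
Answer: -23262045360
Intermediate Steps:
k = 18
G(R) = 76 (G(R) = 4*19 = 76)
v = 152520 (v = 4*((18 - 204)*(-281 + 76)) = 4*(-186*(-205)) = 4*38130 = 152520)
h(f) = f**2 - 2*f (h(f) = (f**2 - 3*f) + f = f**2 - 2*f)
-h(v) = -152520*(-2 + 152520) = -152520*152518 = -1*23262045360 = -23262045360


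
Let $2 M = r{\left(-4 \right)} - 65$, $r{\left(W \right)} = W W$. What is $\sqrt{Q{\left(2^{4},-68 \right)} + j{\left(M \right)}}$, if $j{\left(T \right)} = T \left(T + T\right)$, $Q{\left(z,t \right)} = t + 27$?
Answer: $\frac{\sqrt{4638}}{2} \approx 34.051$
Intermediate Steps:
$r{\left(W \right)} = W^{2}$
$Q{\left(z,t \right)} = 27 + t$
$M = - \frac{49}{2}$ ($M = \frac{\left(-4\right)^{2} - 65}{2} = \frac{16 - 65}{2} = \frac{1}{2} \left(-49\right) = - \frac{49}{2} \approx -24.5$)
$j{\left(T \right)} = 2 T^{2}$ ($j{\left(T \right)} = T 2 T = 2 T^{2}$)
$\sqrt{Q{\left(2^{4},-68 \right)} + j{\left(M \right)}} = \sqrt{\left(27 - 68\right) + 2 \left(- \frac{49}{2}\right)^{2}} = \sqrt{-41 + 2 \cdot \frac{2401}{4}} = \sqrt{-41 + \frac{2401}{2}} = \sqrt{\frac{2319}{2}} = \frac{\sqrt{4638}}{2}$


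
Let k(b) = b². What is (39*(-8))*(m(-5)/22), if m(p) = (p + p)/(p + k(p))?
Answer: 78/11 ≈ 7.0909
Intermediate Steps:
m(p) = 2*p/(p + p²) (m(p) = (p + p)/(p + p²) = (2*p)/(p + p²) = 2*p/(p + p²))
(39*(-8))*(m(-5)/22) = (39*(-8))*((2/(1 - 5))/22) = -312*2/(-4)/22 = -312*2*(-¼)/22 = -(-156)/22 = -312*(-1/44) = 78/11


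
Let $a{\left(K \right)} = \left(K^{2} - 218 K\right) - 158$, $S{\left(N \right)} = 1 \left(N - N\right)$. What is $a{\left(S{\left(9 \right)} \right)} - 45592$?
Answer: $-45750$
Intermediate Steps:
$S{\left(N \right)} = 0$ ($S{\left(N \right)} = 1 \cdot 0 = 0$)
$a{\left(K \right)} = -158 + K^{2} - 218 K$
$a{\left(S{\left(9 \right)} \right)} - 45592 = \left(-158 + 0^{2} - 0\right) - 45592 = \left(-158 + 0 + 0\right) - 45592 = -158 - 45592 = -45750$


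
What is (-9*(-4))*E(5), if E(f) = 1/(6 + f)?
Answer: 36/11 ≈ 3.2727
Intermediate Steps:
(-9*(-4))*E(5) = (-9*(-4))/(6 + 5) = 36/11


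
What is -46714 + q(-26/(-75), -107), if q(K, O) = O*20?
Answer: -48854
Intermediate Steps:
q(K, O) = 20*O
-46714 + q(-26/(-75), -107) = -46714 + 20*(-107) = -46714 - 2140 = -48854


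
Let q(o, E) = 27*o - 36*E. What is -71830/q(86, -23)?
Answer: -7183/315 ≈ -22.803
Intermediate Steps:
q(o, E) = -36*E + 27*o
-71830/q(86, -23) = -71830/(-36*(-23) + 27*86) = -71830/(828 + 2322) = -71830/3150 = -71830*1/3150 = -7183/315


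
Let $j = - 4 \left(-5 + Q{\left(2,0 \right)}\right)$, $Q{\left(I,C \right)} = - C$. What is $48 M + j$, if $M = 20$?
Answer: $980$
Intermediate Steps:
$j = 20$ ($j = - 4 \left(-5 - 0\right) = - 4 \left(-5 + 0\right) = \left(-4\right) \left(-5\right) = 20$)
$48 M + j = 48 \cdot 20 + 20 = 960 + 20 = 980$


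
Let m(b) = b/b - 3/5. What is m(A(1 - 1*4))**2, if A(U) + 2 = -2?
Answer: 4/25 ≈ 0.16000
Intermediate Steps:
A(U) = -4 (A(U) = -2 - 2 = -4)
m(b) = 2/5 (m(b) = 1 - 3*1/5 = 1 - 3/5 = 2/5)
m(A(1 - 1*4))**2 = (2/5)**2 = 4/25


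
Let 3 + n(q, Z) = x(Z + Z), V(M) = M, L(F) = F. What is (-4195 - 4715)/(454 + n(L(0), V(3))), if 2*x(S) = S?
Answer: -4455/227 ≈ -19.626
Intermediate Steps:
x(S) = S/2
n(q, Z) = -3 + Z (n(q, Z) = -3 + (Z + Z)/2 = -3 + (2*Z)/2 = -3 + Z)
(-4195 - 4715)/(454 + n(L(0), V(3))) = (-4195 - 4715)/(454 + (-3 + 3)) = -8910/(454 + 0) = -8910/454 = -8910*1/454 = -4455/227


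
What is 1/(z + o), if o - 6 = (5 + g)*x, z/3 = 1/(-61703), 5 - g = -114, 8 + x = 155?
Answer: 61703/1125092499 ≈ 5.4843e-5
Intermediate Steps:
x = 147 (x = -8 + 155 = 147)
g = 119 (g = 5 - 1*(-114) = 5 + 114 = 119)
z = -3/61703 (z = 3/(-61703) = 3*(-1/61703) = -3/61703 ≈ -4.8620e-5)
o = 18234 (o = 6 + (5 + 119)*147 = 6 + 124*147 = 6 + 18228 = 18234)
1/(z + o) = 1/(-3/61703 + 18234) = 1/(1125092499/61703) = 61703/1125092499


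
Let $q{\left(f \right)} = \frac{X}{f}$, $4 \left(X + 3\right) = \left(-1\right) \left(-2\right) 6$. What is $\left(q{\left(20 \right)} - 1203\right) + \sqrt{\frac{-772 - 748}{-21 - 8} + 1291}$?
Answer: $-1203 + \frac{\sqrt{1129811}}{29} \approx -1166.3$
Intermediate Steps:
$X = 0$ ($X = -3 + \frac{\left(-1\right) \left(-2\right) 6}{4} = -3 + \frac{2 \cdot 6}{4} = -3 + \frac{1}{4} \cdot 12 = -3 + 3 = 0$)
$q{\left(f \right)} = 0$ ($q{\left(f \right)} = \frac{0}{f} = 0$)
$\left(q{\left(20 \right)} - 1203\right) + \sqrt{\frac{-772 - 748}{-21 - 8} + 1291} = \left(0 - 1203\right) + \sqrt{\frac{-772 - 748}{-21 - 8} + 1291} = -1203 + \sqrt{- \frac{1520}{-29} + 1291} = -1203 + \sqrt{\left(-1520\right) \left(- \frac{1}{29}\right) + 1291} = -1203 + \sqrt{\frac{1520}{29} + 1291} = -1203 + \sqrt{\frac{38959}{29}} = -1203 + \frac{\sqrt{1129811}}{29}$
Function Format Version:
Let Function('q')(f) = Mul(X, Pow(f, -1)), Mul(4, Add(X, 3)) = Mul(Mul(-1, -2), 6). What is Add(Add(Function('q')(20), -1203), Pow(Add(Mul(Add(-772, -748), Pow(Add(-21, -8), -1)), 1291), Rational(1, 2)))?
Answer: Add(-1203, Mul(Rational(1, 29), Pow(1129811, Rational(1, 2)))) ≈ -1166.3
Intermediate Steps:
X = 0 (X = Add(-3, Mul(Rational(1, 4), Mul(Mul(-1, -2), 6))) = Add(-3, Mul(Rational(1, 4), Mul(2, 6))) = Add(-3, Mul(Rational(1, 4), 12)) = Add(-3, 3) = 0)
Function('q')(f) = 0 (Function('q')(f) = Mul(0, Pow(f, -1)) = 0)
Add(Add(Function('q')(20), -1203), Pow(Add(Mul(Add(-772, -748), Pow(Add(-21, -8), -1)), 1291), Rational(1, 2))) = Add(Add(0, -1203), Pow(Add(Mul(Add(-772, -748), Pow(Add(-21, -8), -1)), 1291), Rational(1, 2))) = Add(-1203, Pow(Add(Mul(-1520, Pow(-29, -1)), 1291), Rational(1, 2))) = Add(-1203, Pow(Add(Mul(-1520, Rational(-1, 29)), 1291), Rational(1, 2))) = Add(-1203, Pow(Add(Rational(1520, 29), 1291), Rational(1, 2))) = Add(-1203, Pow(Rational(38959, 29), Rational(1, 2))) = Add(-1203, Mul(Rational(1, 29), Pow(1129811, Rational(1, 2))))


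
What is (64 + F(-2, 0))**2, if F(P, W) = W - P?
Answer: 4356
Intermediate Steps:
(64 + F(-2, 0))**2 = (64 + (0 - 1*(-2)))**2 = (64 + (0 + 2))**2 = (64 + 2)**2 = 66**2 = 4356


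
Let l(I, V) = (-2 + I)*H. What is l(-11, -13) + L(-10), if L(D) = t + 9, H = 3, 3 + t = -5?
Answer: -38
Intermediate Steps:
t = -8 (t = -3 - 5 = -8)
L(D) = 1 (L(D) = -8 + 9 = 1)
l(I, V) = -6 + 3*I (l(I, V) = (-2 + I)*3 = -6 + 3*I)
l(-11, -13) + L(-10) = (-6 + 3*(-11)) + 1 = (-6 - 33) + 1 = -39 + 1 = -38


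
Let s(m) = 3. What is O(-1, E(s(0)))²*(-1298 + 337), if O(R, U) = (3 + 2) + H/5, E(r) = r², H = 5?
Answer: -34596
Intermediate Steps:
O(R, U) = 6 (O(R, U) = (3 + 2) + 5/5 = 5 + 5*(⅕) = 5 + 1 = 6)
O(-1, E(s(0)))²*(-1298 + 337) = 6²*(-1298 + 337) = 36*(-961) = -34596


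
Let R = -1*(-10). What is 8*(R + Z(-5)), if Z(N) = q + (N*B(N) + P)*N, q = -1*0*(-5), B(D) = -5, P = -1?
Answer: -880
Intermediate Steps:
R = 10
q = 0 (q = 0*(-5) = 0)
Z(N) = N*(-1 - 5*N) (Z(N) = 0 + (N*(-5) - 1)*N = 0 + (-5*N - 1)*N = 0 + (-1 - 5*N)*N = 0 + N*(-1 - 5*N) = N*(-1 - 5*N))
8*(R + Z(-5)) = 8*(10 - 5*(-1 - 5*(-5))) = 8*(10 - 5*(-1 + 25)) = 8*(10 - 5*24) = 8*(10 - 120) = 8*(-110) = -880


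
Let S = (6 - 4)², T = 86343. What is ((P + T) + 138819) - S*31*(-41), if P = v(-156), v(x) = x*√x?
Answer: 230246 - 312*I*√39 ≈ 2.3025e+5 - 1948.4*I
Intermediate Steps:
v(x) = x^(3/2)
P = -312*I*√39 (P = (-156)^(3/2) = -312*I*√39 ≈ -1948.4*I)
S = 4 (S = 2² = 4)
((P + T) + 138819) - S*31*(-41) = ((-312*I*√39 + 86343) + 138819) - 4*31*(-41) = ((86343 - 312*I*√39) + 138819) - 124*(-41) = (225162 - 312*I*√39) - 1*(-5084) = (225162 - 312*I*√39) + 5084 = 230246 - 312*I*√39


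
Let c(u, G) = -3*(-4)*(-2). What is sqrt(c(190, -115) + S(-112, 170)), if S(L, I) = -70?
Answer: I*sqrt(94) ≈ 9.6954*I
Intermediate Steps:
c(u, G) = -24 (c(u, G) = 12*(-2) = -24)
sqrt(c(190, -115) + S(-112, 170)) = sqrt(-24 - 70) = sqrt(-94) = I*sqrt(94)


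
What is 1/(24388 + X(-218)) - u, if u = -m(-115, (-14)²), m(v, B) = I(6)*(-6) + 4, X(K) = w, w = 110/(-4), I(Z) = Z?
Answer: -1559070/48721 ≈ -32.000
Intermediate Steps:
w = -55/2 (w = 110*(-¼) = -55/2 ≈ -27.500)
X(K) = -55/2
m(v, B) = -32 (m(v, B) = 6*(-6) + 4 = -36 + 4 = -32)
u = 32 (u = -1*(-32) = 32)
1/(24388 + X(-218)) - u = 1/(24388 - 55/2) - 1*32 = 1/(48721/2) - 32 = 2/48721 - 32 = -1559070/48721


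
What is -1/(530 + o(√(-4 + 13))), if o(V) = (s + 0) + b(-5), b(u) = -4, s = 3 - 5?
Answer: -1/524 ≈ -0.0019084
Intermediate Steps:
s = -2
o(V) = -6 (o(V) = (-2 + 0) - 4 = -2 - 4 = -6)
-1/(530 + o(√(-4 + 13))) = -1/(530 - 6) = -1/524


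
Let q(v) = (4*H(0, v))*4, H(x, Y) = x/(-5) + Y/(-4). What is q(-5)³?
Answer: 8000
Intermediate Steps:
H(x, Y) = -Y/4 - x/5 (H(x, Y) = x*(-⅕) + Y*(-¼) = -x/5 - Y/4 = -Y/4 - x/5)
q(v) = -4*v (q(v) = (4*(-v/4 - ⅕*0))*4 = (4*(-v/4 + 0))*4 = (4*(-v/4))*4 = -v*4 = -4*v)
q(-5)³ = (-4*(-5))³ = 20³ = 8000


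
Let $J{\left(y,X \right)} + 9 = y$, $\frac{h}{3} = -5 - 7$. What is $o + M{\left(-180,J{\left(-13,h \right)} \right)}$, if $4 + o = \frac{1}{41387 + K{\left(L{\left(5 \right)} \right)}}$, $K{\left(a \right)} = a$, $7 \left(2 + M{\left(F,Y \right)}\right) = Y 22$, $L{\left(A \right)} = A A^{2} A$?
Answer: $- \frac{22098305}{294084} \approx -75.143$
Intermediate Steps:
$h = -36$ ($h = 3 \left(-5 - 7\right) = 3 \left(-12\right) = -36$)
$J{\left(y,X \right)} = -9 + y$
$L{\left(A \right)} = A^{4}$ ($L{\left(A \right)} = A^{3} A = A^{4}$)
$M{\left(F,Y \right)} = -2 + \frac{22 Y}{7}$ ($M{\left(F,Y \right)} = -2 + \frac{Y 22}{7} = -2 + \frac{22 Y}{7}$)
$o = - \frac{168047}{42012}$ ($o = -4 + \frac{1}{41387 + 5^{4}} = -4 + \frac{1}{41387 + 625} = -4 + \frac{1}{42012} = - \frac{168047}{42012} \approx -4.0$)
$o + M{\left(-180,J{\left(-13,h \right)} \right)} = - \frac{168047}{42012} + \left(-2 + \frac{22 \left(-9 - 13\right)}{7}\right) = - \frac{168047}{42012} + \left(-2 + \frac{22}{7} \left(-22\right)\right) = - \frac{168047}{42012} - \frac{498}{7} = - \frac{22098305}{294084}$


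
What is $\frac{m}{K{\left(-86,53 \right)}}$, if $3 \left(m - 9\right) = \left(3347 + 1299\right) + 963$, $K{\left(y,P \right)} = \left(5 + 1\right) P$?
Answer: $\frac{2818}{477} \approx 5.9078$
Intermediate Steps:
$K{\left(y,P \right)} = 6 P$
$m = \frac{5636}{3}$ ($m = 9 + \frac{\left(3347 + 1299\right) + 963}{3} = 9 + \frac{4646 + 963}{3} = 9 + \frac{1}{3} \cdot 5609 = 9 + \frac{5609}{3} = \frac{5636}{3} \approx 1878.7$)
$\frac{m}{K{\left(-86,53 \right)}} = \frac{5636}{3 \cdot 6 \cdot 53} = \frac{5636}{3 \cdot 318} = \frac{5636}{3} \cdot \frac{1}{318} = \frac{2818}{477}$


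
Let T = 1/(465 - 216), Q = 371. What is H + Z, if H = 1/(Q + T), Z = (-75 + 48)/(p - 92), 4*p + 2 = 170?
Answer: 250671/461900 ≈ 0.54270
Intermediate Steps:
p = 42 (p = -1/2 + (1/4)*170 = -1/2 + 85/2 = 42)
Z = 27/50 (Z = (-75 + 48)/(42 - 92) = -27/(-50) = -27*(-1/50) = 27/50 ≈ 0.54000)
T = 1/249 ≈ 0.0040161
H = 249/92380 (H = 1/(371 + 1/249) = 1/(92380/249) = 249/92380 ≈ 0.0026954)
H + Z = 249/92380 + 27/50 = 250671/461900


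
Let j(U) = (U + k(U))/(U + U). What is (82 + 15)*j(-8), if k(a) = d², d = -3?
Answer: -97/16 ≈ -6.0625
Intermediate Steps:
k(a) = 9 (k(a) = (-3)² = 9)
j(U) = (9 + U)/(2*U) (j(U) = (U + 9)/(U + U) = (9 + U)/((2*U)) = (9 + U)*(1/(2*U)) = (9 + U)/(2*U))
(82 + 15)*j(-8) = (82 + 15)*((½)*(9 - 8)/(-8)) = 97*((½)*(-⅛)*1) = 97*(-1/16) = -97/16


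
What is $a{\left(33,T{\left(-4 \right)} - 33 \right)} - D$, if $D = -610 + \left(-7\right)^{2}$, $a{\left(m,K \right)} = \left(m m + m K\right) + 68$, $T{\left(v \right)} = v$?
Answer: $497$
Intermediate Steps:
$a{\left(m,K \right)} = 68 + m^{2} + K m$ ($a{\left(m,K \right)} = \left(m^{2} + K m\right) + 68 = 68 + m^{2} + K m$)
$D = -561$ ($D = -610 + 49 = -561$)
$a{\left(33,T{\left(-4 \right)} - 33 \right)} - D = \left(68 + 33^{2} + \left(-4 - 33\right) 33\right) - -561 = \left(68 + 1089 - 1221\right) + 561 = -64 + 561 = 497$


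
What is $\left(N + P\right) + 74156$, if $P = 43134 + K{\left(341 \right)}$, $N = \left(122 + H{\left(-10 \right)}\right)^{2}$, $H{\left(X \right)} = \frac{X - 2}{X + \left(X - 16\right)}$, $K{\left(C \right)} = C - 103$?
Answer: $\frac{1192441}{9} \approx 1.3249 \cdot 10^{5}$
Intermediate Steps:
$K{\left(C \right)} = -103 + C$ ($K{\left(C \right)} = C - 103 = -103 + C$)
$H{\left(X \right)} = \frac{-2 + X}{-16 + 2 X}$ ($H{\left(X \right)} = \frac{-2 + X}{X + \left(-16 + X\right)} = \frac{-2 + X}{-16 + 2 X}$)
$N = \frac{134689}{9}$ ($N = \left(122 + \frac{-2 - 10}{2 \left(-8 - 10\right)}\right)^{2} = \left(122 + \frac{1}{2} \frac{1}{-18} \left(-12\right)\right)^{2} = \left(122 + \frac{1}{2} \left(- \frac{1}{18}\right) \left(-12\right)\right)^{2} = \left(122 + \frac{1}{3}\right)^{2} = \left(\frac{367}{3}\right)^{2} = \frac{134689}{9} \approx 14965.0$)
$P = 43372$ ($P = 43134 + \left(-103 + 341\right) = 43134 + 238 = 43372$)
$\left(N + P\right) + 74156 = \left(\frac{134689}{9} + 43372\right) + 74156 = \frac{525037}{9} + 74156 = \frac{1192441}{9}$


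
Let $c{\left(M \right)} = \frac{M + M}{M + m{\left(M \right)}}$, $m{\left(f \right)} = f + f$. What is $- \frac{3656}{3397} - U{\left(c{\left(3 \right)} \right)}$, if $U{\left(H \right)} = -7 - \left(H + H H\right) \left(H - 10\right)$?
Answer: $- \frac{407839}{91719} \approx -4.4466$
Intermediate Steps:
$m{\left(f \right)} = 2 f$
$c{\left(M \right)} = \frac{2}{3}$ ($c{\left(M \right)} = \frac{M + M}{M + 2 M} = \frac{2 M}{3 M} = 2 M \frac{1}{3 M} = \frac{2}{3}$)
$U{\left(H \right)} = -7 - \left(-10 + H\right) \left(H + H^{2}\right)$ ($U{\left(H \right)} = -7 - \left(H + H^{2}\right) \left(-10 + H\right) = -7 - \left(-10 + H\right) \left(H + H^{2}\right)$)
$- \frac{3656}{3397} - U{\left(c{\left(3 \right)} \right)} = - \frac{3656}{3397} - \left(-7 - \left(\frac{2}{3}\right)^{3} + 9 \left(\frac{2}{3}\right)^{2} + 10 \cdot \frac{2}{3}\right) = \left(-3656\right) \frac{1}{3397} - \left(-7 - \frac{8}{27} + 9 \cdot \frac{4}{9} + \frac{20}{3}\right) = - \frac{3656}{3397} - \left(-7 - \frac{8}{27} + 4 + \frac{20}{3}\right) = - \frac{3656}{3397} - \frac{91}{27} = - \frac{407839}{91719}$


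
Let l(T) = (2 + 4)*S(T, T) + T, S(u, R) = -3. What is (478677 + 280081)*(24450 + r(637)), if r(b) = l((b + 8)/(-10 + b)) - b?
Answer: 343053115860/19 ≈ 1.8055e+10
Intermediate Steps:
l(T) = -18 + T (l(T) = (2 + 4)*(-3) + T = 6*(-3) + T = -18 + T)
r(b) = -18 - b + (8 + b)/(-10 + b) (r(b) = (-18 + (b + 8)/(-10 + b)) - b = (-18 + (8 + b)/(-10 + b)) - b = -18 - b + (8 + b)/(-10 + b))
(478677 + 280081)*(24450 + r(637)) = (478677 + 280081)*(24450 + (188 - 1*637² - 7*637)/(-10 + 637)) = 758758*(24450 + (188 - 1*405769 - 4459)/627) = 758758*(24450 + (188 - 405769 - 4459)/627) = 758758*(24450 + (1/627)*(-410040)) = 758758*(24450 - 136680/209) = 758758*(4973370/209) = 343053115860/19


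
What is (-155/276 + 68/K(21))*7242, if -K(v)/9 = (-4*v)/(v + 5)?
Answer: 37295093/2898 ≈ 12869.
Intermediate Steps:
K(v) = 36*v/(5 + v) (K(v) = -9*(-4*v)/(v + 5) = -9*(-4*v)/(5 + v) = -(-36)*v/(5 + v) = 36*v/(5 + v))
(-155/276 + 68/K(21))*7242 = (-155/276 + 68/((36*21/(5 + 21))))*7242 = (-155*1/276 + 68/((36*21/26)))*7242 = (-155/276 + 68/((36*21*(1/26))))*7242 = (-155/276 + 68/(378/13))*7242 = (-155/276 + 68*(13/378))*7242 = (-155/276 + 442/189)*7242 = (30899/17388)*7242 = 37295093/2898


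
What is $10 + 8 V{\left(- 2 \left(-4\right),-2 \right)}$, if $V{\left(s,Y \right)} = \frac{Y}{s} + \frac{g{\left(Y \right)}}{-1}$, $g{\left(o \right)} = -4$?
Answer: $40$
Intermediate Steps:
$V{\left(s,Y \right)} = 4 + \frac{Y}{s}$ ($V{\left(s,Y \right)} = \frac{Y}{s} - \frac{4}{-1} = \frac{Y}{s} - -4 = \frac{Y}{s} + 4 = 4 + \frac{Y}{s}$)
$10 + 8 V{\left(- 2 \left(-4\right),-2 \right)} = 10 + 8 \left(4 - \frac{2}{\left(-1\right) 2 \left(-4\right)}\right) = 10 + 8 \left(4 - \frac{2}{\left(-1\right) \left(-8\right)}\right) = 10 + 8 \left(4 - \frac{2}{8}\right) = 10 + 8 \left(4 - \frac{1}{4}\right) = 10 + 8 \cdot \frac{15}{4} = 10 + 30 = 40$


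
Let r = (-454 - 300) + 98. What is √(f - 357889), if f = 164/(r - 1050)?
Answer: I*√260403327347/853 ≈ 598.24*I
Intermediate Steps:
r = -656 (r = -754 + 98 = -656)
f = -82/853 (f = 164/(-656 - 1050) = 164/(-1706) = 164*(-1/1706) = -82/853 ≈ -0.096131)
√(f - 357889) = √(-82/853 - 357889) = √(-305279399/853) = I*√260403327347/853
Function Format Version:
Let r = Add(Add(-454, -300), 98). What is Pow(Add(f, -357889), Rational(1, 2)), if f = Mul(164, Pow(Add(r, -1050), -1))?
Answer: Mul(Rational(1, 853), I, Pow(260403327347, Rational(1, 2))) ≈ Mul(598.24, I)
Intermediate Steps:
r = -656 (r = Add(-754, 98) = -656)
f = Rational(-82, 853) (f = Mul(164, Pow(Add(-656, -1050), -1)) = Mul(164, Pow(-1706, -1)) = Mul(164, Rational(-1, 1706)) = Rational(-82, 853) ≈ -0.096131)
Pow(Add(f, -357889), Rational(1, 2)) = Pow(Add(Rational(-82, 853), -357889), Rational(1, 2)) = Pow(Rational(-305279399, 853), Rational(1, 2)) = Mul(Rational(1, 853), I, Pow(260403327347, Rational(1, 2)))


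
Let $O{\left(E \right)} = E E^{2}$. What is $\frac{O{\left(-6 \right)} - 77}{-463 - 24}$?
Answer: $\frac{293}{487} \approx 0.60164$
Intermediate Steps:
$O{\left(E \right)} = E^{3}$
$\frac{O{\left(-6 \right)} - 77}{-463 - 24} = \frac{\left(-6\right)^{3} - 77}{-463 - 24} = \frac{-216 - 77}{-487} = \left(-293\right) \left(- \frac{1}{487}\right) = \frac{293}{487}$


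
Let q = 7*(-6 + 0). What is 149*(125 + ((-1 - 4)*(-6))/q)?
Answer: 129630/7 ≈ 18519.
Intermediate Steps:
q = -42 (q = 7*(-6) = -42)
149*(125 + ((-1 - 4)*(-6))/q) = 149*(125 + ((-1 - 4)*(-6))/(-42)) = 149*(125 - 5*(-6)*(-1/42)) = 149*(125 + 30*(-1/42)) = 149*(125 - 5/7) = 149*(870/7) = 129630/7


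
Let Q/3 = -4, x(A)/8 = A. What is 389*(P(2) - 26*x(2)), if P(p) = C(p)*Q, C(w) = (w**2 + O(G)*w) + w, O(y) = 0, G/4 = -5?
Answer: -189832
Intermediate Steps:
G = -20 (G = 4*(-5) = -20)
x(A) = 8*A
Q = -12 (Q = 3*(-4) = -12)
C(w) = w + w**2 (C(w) = (w**2 + 0*w) + w = (w**2 + 0) + w = w**2 + w = w + w**2)
P(p) = -12*p*(1 + p) (P(p) = (p*(1 + p))*(-12) = -12*p*(1 + p))
389*(P(2) - 26*x(2)) = 389*(-12*2*(1 + 2) - 208*2) = 389*(-12*2*3 - 26*16) = 389*(-72 - 416) = 389*(-488) = -189832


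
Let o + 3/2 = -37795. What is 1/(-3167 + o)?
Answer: -2/81927 ≈ -2.4412e-5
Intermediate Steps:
o = -75593/2 (o = -3/2 - 37795 = -75593/2 ≈ -37797.)
1/(-3167 + o) = 1/(-3167 - 75593/2) = 1/(-81927/2) = -2/81927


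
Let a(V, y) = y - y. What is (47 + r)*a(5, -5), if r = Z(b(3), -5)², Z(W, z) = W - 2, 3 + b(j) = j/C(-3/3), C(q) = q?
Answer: 0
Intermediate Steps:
b(j) = -3 - j (b(j) = -3 + j/((-3/3)) = -3 + j/((-3*⅓)) = -3 + j/(-1) = -3 + j*(-1) = -3 - j)
Z(W, z) = -2 + W
a(V, y) = 0
r = 64 (r = (-2 + (-3 - 1*3))² = (-2 + (-3 - 3))² = (-2 - 6)² = (-8)² = 64)
(47 + r)*a(5, -5) = (47 + 64)*0 = 111*0 = 0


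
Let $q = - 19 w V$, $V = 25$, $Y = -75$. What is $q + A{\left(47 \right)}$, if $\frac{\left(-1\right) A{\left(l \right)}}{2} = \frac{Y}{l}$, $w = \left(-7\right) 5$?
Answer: $\frac{781525}{47} \approx 16628.0$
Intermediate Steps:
$w = -35$
$A{\left(l \right)} = \frac{150}{l}$ ($A{\left(l \right)} = - 2 \left(- \frac{75}{l}\right) = \frac{150}{l}$)
$q = 16625$ ($q = \left(-19\right) \left(-35\right) 25 = 665 \cdot 25 = 16625$)
$q + A{\left(47 \right)} = 16625 + \frac{150}{47} = \frac{781525}{47}$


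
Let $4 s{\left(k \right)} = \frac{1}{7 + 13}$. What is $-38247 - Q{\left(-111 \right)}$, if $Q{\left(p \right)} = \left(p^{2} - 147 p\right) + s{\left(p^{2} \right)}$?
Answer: $- \frac{5350801}{80} \approx -66885.0$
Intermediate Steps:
$s{\left(k \right)} = \frac{1}{80}$ ($s{\left(k \right)} = \frac{1}{4 \left(7 + 13\right)} = \frac{1}{4 \cdot 20} = \frac{1}{4} \cdot \frac{1}{20} = \frac{1}{80}$)
$Q{\left(p \right)} = \frac{1}{80} + p^{2} - 147 p$ ($Q{\left(p \right)} = \left(p^{2} - 147 p\right) + \frac{1}{80} = \frac{1}{80} + p^{2} - 147 p$)
$-38247 - Q{\left(-111 \right)} = -38247 - \left(\frac{1}{80} + \left(-111\right)^{2} - -16317\right) = -38247 - \left(\frac{1}{80} + 12321 + 16317\right) = -38247 - \frac{2291041}{80} = - \frac{5350801}{80}$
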